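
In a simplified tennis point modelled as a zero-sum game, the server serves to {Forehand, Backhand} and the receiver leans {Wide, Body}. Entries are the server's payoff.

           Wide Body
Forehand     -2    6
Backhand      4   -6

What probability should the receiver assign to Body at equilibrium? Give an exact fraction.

1/3

Row minima: Forehand → -2, Backhand → -6; maximin = -2.
Column maxima: Wide → 4, Body → 6; minimax = 4.
-2 ≠ 4, so there is no saddle point; optimal play is mixed.
Let the server play Forehand with probability p. Expected payoff against Wide: (-2)p + 4(1−p) = −6p + 4; against Body: 6p + (-6)(1−p) = 12p − 6.
Setting these equal: −6p + 4 = 12p − 6 ⇒ −18p = -10 ⇒ p = 5/9, and the value is (-6)·(5/9) + 4 = 2/3.
For the receiver: with q = P(Wide), equating Forehand's and Backhand's payoffs gives −8q + 6 = 10q − 6 ⇒ q = 2/3.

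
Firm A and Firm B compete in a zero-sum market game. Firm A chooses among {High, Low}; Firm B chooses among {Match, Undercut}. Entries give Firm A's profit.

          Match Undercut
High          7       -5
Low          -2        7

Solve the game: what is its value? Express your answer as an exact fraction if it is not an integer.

Row minima: High → -5, Low → -2; maximin = -2.
Column maxima: Match → 7, Undercut → 7; minimax = 7.
-2 ≠ 7, so there is no saddle point; optimal play is mixed.
Let Firm A play High with probability p. Expected payoff against Match: 7p + (-2)(1−p) = 9p − 2; against Undercut: (-5)p + 7(1−p) = −12p + 7.
Setting these equal: 9p − 2 = −12p + 7 ⇒ 21p = 9 ⇒ p = 3/7, and the value is (9)·(3/7) − 2 = 13/7.
For Firm B: with q = P(Match), equating High's and Low's payoffs gives 12q − 5 = −9q + 7 ⇒ q = 4/7.

13/7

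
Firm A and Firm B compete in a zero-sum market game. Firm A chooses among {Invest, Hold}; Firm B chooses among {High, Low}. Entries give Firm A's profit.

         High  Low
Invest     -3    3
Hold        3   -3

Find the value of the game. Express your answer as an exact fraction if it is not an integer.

0

Row minima: Invest → -3, Hold → -3; maximin = -3.
Column maxima: High → 3, Low → 3; minimax = 3.
-3 ≠ 3, so there is no saddle point; optimal play is mixed.
Let Firm A play Invest with probability p. Expected payoff against High: (-3)p + 3(1−p) = −6p + 3; against Low: 3p + (-3)(1−p) = 6p − 3.
Setting these equal: −6p + 3 = 6p − 3 ⇒ −12p = -6 ⇒ p = 1/2, and the value is (-6)·(1/2) + 3 = 0.
For Firm B: with q = P(High), equating Invest's and Hold's payoffs gives −6q + 3 = 6q − 3 ⇒ q = 1/2.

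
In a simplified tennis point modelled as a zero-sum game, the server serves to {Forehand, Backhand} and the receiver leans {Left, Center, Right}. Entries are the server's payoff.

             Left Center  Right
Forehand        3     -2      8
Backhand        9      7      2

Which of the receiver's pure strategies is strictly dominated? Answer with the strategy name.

Center holds the server's payoff strictly below Left in every row: -2 < 3, 7 < 9.
So Left is strictly dominated for the receiver.

Left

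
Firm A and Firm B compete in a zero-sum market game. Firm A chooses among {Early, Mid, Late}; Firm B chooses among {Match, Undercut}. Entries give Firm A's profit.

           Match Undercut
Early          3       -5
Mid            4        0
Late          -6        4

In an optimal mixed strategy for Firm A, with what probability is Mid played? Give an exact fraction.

Row minima: Early → -5, Mid → 0, Late → -6; maximin = 0.
Column maxima: Match → 4, Undercut → 4; minimax = 4.
0 ≠ 4, so there is no saddle point; optimal play is mixed.
Early is strictly dominated by Mid, so Firm A never plays it.
On the remaining 2×2 (Mid, Late vs Match, Undercut):
Let Firm A play Mid with probability p. Expected payoff against Match: 4p + (-6)(1−p) = 10p − 6; against Undercut: 0p + 4(1−p) = −4p + 4.
Setting these equal: 10p − 6 = −4p + 4 ⇒ 14p = 10 ⇒ p = 5/7, and the value is (10)·(5/7) − 6 = 8/7.
For Firm B: with q = P(Match), equating Mid's and Late's payoffs gives 4q = −10q + 4 ⇒ q = 2/7.

5/7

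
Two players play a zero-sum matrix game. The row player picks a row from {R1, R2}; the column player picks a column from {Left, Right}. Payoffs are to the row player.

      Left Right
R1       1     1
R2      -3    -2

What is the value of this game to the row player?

Row minima: R1 → 1, R2 → -3; maximin = 1.
Column maxima: Left → 1, Right → 1; minimax = 1.
Since maximin = minimax = 1, there is a saddle point and the value is 1.

1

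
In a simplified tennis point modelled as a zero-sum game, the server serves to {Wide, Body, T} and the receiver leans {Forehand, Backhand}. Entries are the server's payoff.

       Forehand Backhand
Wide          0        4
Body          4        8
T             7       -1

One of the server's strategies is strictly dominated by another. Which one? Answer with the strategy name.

Wide

Body gives a strictly higher payoff than Wide against every column: 4 > 0, 8 > 4.
So Wide is strictly dominated and the server never plays it.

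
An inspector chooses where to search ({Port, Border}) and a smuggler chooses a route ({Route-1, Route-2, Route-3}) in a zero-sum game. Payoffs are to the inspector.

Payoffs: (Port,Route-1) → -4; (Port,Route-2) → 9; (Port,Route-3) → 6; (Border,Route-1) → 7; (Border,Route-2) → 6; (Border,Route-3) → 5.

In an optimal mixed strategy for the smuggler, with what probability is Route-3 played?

Row minima: Port → -4, Border → 5; maximin = 5.
Column maxima: Route-1 → 7, Route-2 → 9, Route-3 → 6; minimax = 6.
5 ≠ 6, so there is no saddle point; optimal play is mixed.
Route-2 is strictly dominated by Route-3 (it gives the inspector strictly more in every row), so the smuggler never plays it.
On the remaining 2×2 (Port, Border vs Route-1, Route-3):
Let the inspector play Port with probability p. Expected payoff against Route-1: (-4)p + 7(1−p) = −11p + 7; against Route-3: 6p + 5(1−p) = p + 5.
Setting these equal: −11p + 7 = p + 5 ⇒ −12p = -2 ⇒ p = 1/6, and the value is (-11)·(1/6) + 7 = 31/6.
For the smuggler: with q = P(Route-1), equating Port's and Border's payoffs gives −10q + 6 = 2q + 5 ⇒ q = 1/12.

11/12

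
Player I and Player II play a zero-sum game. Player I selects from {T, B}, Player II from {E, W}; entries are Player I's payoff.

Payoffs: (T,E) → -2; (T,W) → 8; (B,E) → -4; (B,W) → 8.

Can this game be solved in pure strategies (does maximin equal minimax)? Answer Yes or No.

Row minima: T → -2, B → -4; maximin = -2.
Column maxima: E → -2, W → 8; minimax = -2.
maximin = minimax = -2, so a saddle point exists.

Yes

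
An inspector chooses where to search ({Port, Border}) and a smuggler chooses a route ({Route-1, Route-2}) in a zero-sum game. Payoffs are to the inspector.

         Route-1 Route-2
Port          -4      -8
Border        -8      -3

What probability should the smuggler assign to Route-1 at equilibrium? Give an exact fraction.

Row minima: Port → -8, Border → -8; maximin = -8.
Column maxima: Route-1 → -4, Route-2 → -3; minimax = -4.
-8 ≠ -4, so there is no saddle point; optimal play is mixed.
Let the inspector play Port with probability p. Expected payoff against Route-1: (-4)p + (-8)(1−p) = 4p − 8; against Route-2: (-8)p + (-3)(1−p) = −5p − 3.
Setting these equal: 4p − 8 = −5p − 3 ⇒ 9p = 5 ⇒ p = 5/9, and the value is (4)·(5/9) − 8 = -52/9.
For the smuggler: with q = P(Route-1), equating Port's and Border's payoffs gives 4q − 8 = −5q − 3 ⇒ q = 5/9.

5/9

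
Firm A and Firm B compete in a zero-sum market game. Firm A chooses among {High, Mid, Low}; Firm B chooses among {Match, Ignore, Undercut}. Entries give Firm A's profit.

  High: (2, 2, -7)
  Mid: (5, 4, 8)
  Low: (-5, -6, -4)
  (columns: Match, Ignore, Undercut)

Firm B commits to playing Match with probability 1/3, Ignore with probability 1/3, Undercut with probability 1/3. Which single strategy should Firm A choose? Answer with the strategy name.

Expected payoff of High: (1/3)·2 + (1/3)·2 + (1/3)·(-7) = -1.
Expected payoff of Mid: (1/3)·5 + (1/3)·4 + (1/3)·8 = 17/3.
Expected payoff of Low: (1/3)·(-5) + (1/3)·(-6) + (1/3)·(-4) = -5.
The largest is 17/3, so Firm A's best response is Mid.

Mid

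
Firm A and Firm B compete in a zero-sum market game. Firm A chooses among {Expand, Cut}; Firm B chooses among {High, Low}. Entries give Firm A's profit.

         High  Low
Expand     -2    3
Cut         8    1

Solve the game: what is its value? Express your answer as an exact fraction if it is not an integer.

13/6

Row minima: Expand → -2, Cut → 1; maximin = 1.
Column maxima: High → 8, Low → 3; minimax = 3.
1 ≠ 3, so there is no saddle point; optimal play is mixed.
Let Firm A play Expand with probability p. Expected payoff against High: (-2)p + 8(1−p) = −10p + 8; against Low: 3p + 1(1−p) = 2p + 1.
Setting these equal: −10p + 8 = 2p + 1 ⇒ −12p = -7 ⇒ p = 7/12, and the value is (-10)·(7/12) + 8 = 13/6.
For Firm B: with q = P(High), equating Expand's and Cut's payoffs gives −5q + 3 = 7q + 1 ⇒ q = 1/6.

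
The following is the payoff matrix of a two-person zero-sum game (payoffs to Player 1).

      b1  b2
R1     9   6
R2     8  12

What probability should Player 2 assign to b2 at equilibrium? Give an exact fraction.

Row minima: R1 → 6, R2 → 8; maximin = 8.
Column maxima: b1 → 9, b2 → 12; minimax = 9.
8 ≠ 9, so there is no saddle point; optimal play is mixed.
Let Player 1 play R1 with probability p. Expected payoff against b1: 9p + 8(1−p) = p + 8; against b2: 6p + 12(1−p) = −6p + 12.
Setting these equal: p + 8 = −6p + 12 ⇒ 7p = 4 ⇒ p = 4/7, and the value is (1)·(4/7) + 8 = 60/7.
For Player 2: with q = P(b1), equating R1's and R2's payoffs gives 3q + 6 = −4q + 12 ⇒ q = 6/7.

1/7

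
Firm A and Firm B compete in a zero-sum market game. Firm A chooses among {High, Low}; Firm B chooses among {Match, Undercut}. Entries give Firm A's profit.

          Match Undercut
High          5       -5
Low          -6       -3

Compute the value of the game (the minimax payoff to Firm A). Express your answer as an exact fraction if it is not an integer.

-45/13

Row minima: High → -5, Low → -6; maximin = -5.
Column maxima: Match → 5, Undercut → -3; minimax = -3.
-5 ≠ -3, so there is no saddle point; optimal play is mixed.
Let Firm A play High with probability p. Expected payoff against Match: 5p + (-6)(1−p) = 11p − 6; against Undercut: (-5)p + (-3)(1−p) = −2p − 3.
Setting these equal: 11p − 6 = −2p − 3 ⇒ 13p = 3 ⇒ p = 3/13, and the value is (11)·(3/13) − 6 = -45/13.
For Firm B: with q = P(Match), equating High's and Low's payoffs gives 10q − 5 = −3q − 3 ⇒ q = 2/13.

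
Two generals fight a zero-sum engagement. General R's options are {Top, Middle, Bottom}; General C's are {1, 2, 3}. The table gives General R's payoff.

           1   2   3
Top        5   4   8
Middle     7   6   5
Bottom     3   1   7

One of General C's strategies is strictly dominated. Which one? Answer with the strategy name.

1

2 holds General R's payoff strictly below 1 in every row: 4 < 5, 6 < 7, 1 < 3.
So 1 is strictly dominated for General C.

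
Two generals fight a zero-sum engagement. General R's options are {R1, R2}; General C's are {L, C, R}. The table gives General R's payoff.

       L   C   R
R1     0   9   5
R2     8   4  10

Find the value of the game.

72/13

Row minima: R1 → 0, R2 → 4; maximin = 4.
Column maxima: L → 8, C → 9, R → 10; minimax = 8.
4 ≠ 8, so there is no saddle point; optimal play is mixed.
R is strictly dominated by L (it gives General R strictly more in every row), so General C never plays it.
On the remaining 2×2 (R1, R2 vs L, C):
Let General R play R1 with probability p. Expected payoff against L: 0p + 8(1−p) = −8p + 8; against C: 9p + 4(1−p) = 5p + 4.
Setting these equal: −8p + 8 = 5p + 4 ⇒ −13p = -4 ⇒ p = 4/13, and the value is (-8)·(4/13) + 8 = 72/13.
For General C: with q = P(L), equating R1's and R2's payoffs gives −9q + 9 = 4q + 4 ⇒ q = 5/13.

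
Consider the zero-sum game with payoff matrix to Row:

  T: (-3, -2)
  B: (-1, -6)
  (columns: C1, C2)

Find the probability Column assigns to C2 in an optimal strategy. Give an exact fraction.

Row minima: T → -3, B → -6; maximin = -3.
Column maxima: C1 → -1, C2 → -2; minimax = -2.
-3 ≠ -2, so there is no saddle point; optimal play is mixed.
Let Row play T with probability p. Expected payoff against C1: (-3)p + (-1)(1−p) = −2p − 1; against C2: (-2)p + (-6)(1−p) = 4p − 6.
Setting these equal: −2p − 1 = 4p − 6 ⇒ −6p = -5 ⇒ p = 5/6, and the value is (-2)·(5/6) − 1 = -8/3.
For Column: with q = P(C1), equating T's and B's payoffs gives −q − 2 = 5q − 6 ⇒ q = 2/3.

1/3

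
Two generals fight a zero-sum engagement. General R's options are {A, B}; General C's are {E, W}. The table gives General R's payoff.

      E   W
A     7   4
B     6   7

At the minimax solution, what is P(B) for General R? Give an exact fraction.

Row minima: A → 4, B → 6; maximin = 6.
Column maxima: E → 7, W → 7; minimax = 7.
6 ≠ 7, so there is no saddle point; optimal play is mixed.
Let General R play A with probability p. Expected payoff against E: 7p + 6(1−p) = p + 6; against W: 4p + 7(1−p) = −3p + 7.
Setting these equal: p + 6 = −3p + 7 ⇒ 4p = 1 ⇒ p = 1/4, and the value is (1)·(1/4) + 6 = 25/4.
For General C: with q = P(E), equating A's and B's payoffs gives 3q + 4 = −q + 7 ⇒ q = 3/4.

3/4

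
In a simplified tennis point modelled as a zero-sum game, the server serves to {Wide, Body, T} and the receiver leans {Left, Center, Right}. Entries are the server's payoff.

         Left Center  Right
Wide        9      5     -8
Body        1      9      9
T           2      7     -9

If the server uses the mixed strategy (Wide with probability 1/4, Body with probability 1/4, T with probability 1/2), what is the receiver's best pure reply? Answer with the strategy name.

If the receiver plays Left, the server's expected payoff is (1/4)·9 + (1/4)·1 + (1/2)·2 = 7/2.
If the receiver plays Center, the server's expected payoff is (1/4)·5 + (1/4)·9 + (1/2)·7 = 7.
If the receiver plays Right, the server's expected payoff is (1/4)·(-8) + (1/4)·9 + (1/2)·(-9) = -17/4.
The receiver minimizes the server's payoff; the smallest is -17/4, so the best response is Right.

Right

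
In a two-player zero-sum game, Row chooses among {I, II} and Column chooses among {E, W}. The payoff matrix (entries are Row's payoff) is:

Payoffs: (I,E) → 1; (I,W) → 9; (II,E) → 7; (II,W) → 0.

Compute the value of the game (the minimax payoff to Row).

Row minima: I → 1, II → 0; maximin = 1.
Column maxima: E → 7, W → 9; minimax = 7.
1 ≠ 7, so there is no saddle point; optimal play is mixed.
Let Row play I with probability p. Expected payoff against E: 1p + 7(1−p) = −6p + 7; against W: 9p + 0(1−p) = 9p.
Setting these equal: −6p + 7 = 9p ⇒ −15p = -7 ⇒ p = 7/15, and the value is (-6)·(7/15) + 7 = 21/5.
For Column: with q = P(E), equating I's and II's payoffs gives −8q + 9 = 7q ⇒ q = 3/5.

21/5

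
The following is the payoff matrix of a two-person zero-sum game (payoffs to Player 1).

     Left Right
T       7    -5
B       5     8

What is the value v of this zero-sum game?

27/5

Row minima: T → -5, B → 5; maximin = 5.
Column maxima: Left → 7, Right → 8; minimax = 7.
5 ≠ 7, so there is no saddle point; optimal play is mixed.
Let Player 1 play T with probability p. Expected payoff against Left: 7p + 5(1−p) = 2p + 5; against Right: (-5)p + 8(1−p) = −13p + 8.
Setting these equal: 2p + 5 = −13p + 8 ⇒ 15p = 3 ⇒ p = 1/5, and the value is (2)·(1/5) + 5 = 27/5.
For Player 2: with q = P(Left), equating T's and B's payoffs gives 12q − 5 = −3q + 8 ⇒ q = 13/15.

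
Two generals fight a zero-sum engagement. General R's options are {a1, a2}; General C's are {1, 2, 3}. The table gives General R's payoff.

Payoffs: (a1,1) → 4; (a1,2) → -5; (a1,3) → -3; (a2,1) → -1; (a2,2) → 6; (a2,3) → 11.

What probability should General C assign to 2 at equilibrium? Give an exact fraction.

5/16

Row minima: a1 → -5, a2 → -1; maximin = -1.
Column maxima: 1 → 4, 2 → 6, 3 → 11; minimax = 4.
-1 ≠ 4, so there is no saddle point; optimal play is mixed.
3 is strictly dominated by 2 (it gives General R strictly more in every row), so General C never plays it.
On the remaining 2×2 (a1, a2 vs 1, 2):
Let General R play a1 with probability p. Expected payoff against 1: 4p + (-1)(1−p) = 5p − 1; against 2: (-5)p + 6(1−p) = −11p + 6.
Setting these equal: 5p − 1 = −11p + 6 ⇒ 16p = 7 ⇒ p = 7/16, and the value is (5)·(7/16) − 1 = 19/16.
For General C: with q = P(1), equating a1's and a2's payoffs gives 9q − 5 = −7q + 6 ⇒ q = 11/16.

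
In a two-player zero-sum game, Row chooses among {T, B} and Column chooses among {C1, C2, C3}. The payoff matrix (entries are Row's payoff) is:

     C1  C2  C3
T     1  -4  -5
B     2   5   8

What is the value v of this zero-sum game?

2

Row minima: T → -5, B → 2; maximin = 2.
Column maxima: C1 → 2, C2 → 5, C3 → 8; minimax = 2.
Since maximin = minimax = 2, there is a saddle point and the value is 2.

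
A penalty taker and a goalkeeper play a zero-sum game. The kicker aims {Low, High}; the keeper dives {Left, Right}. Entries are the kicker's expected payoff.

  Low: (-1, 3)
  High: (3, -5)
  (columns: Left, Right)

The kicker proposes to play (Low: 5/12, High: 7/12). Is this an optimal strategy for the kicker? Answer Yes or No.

No

Against Left this mix gives (5/12)·(-1) + (7/12)·3 = 4/3.
Against Right this mix gives (5/12)·3 + (7/12)·(-5) = -5/3.
The keeper will play Right, holding the kicker to -5/3. Shifting weight toward the row that does better against Right would raise this floor (the equalizing mix achieves 1/3 against both Right and Left), so the proposed strategy is not optimal.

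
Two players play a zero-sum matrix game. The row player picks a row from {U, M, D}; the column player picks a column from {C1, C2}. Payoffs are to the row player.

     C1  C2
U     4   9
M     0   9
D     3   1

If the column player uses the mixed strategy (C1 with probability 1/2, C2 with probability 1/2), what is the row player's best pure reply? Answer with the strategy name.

Expected payoff of U: (1/2)·4 + (1/2)·9 = 13/2.
Expected payoff of M: (1/2)·0 + (1/2)·9 = 9/2.
Expected payoff of D: (1/2)·3 + (1/2)·1 = 2.
The largest is 13/2, so the row player's best response is U.

U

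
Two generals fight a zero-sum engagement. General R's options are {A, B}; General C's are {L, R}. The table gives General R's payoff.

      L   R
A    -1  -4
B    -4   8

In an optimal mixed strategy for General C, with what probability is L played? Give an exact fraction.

4/5

Row minima: A → -4, B → -4; maximin = -4.
Column maxima: L → -1, R → 8; minimax = -1.
-4 ≠ -1, so there is no saddle point; optimal play is mixed.
Let General R play A with probability p. Expected payoff against L: (-1)p + (-4)(1−p) = 3p − 4; against R: (-4)p + 8(1−p) = −12p + 8.
Setting these equal: 3p − 4 = −12p + 8 ⇒ 15p = 12 ⇒ p = 4/5, and the value is (3)·(4/5) − 4 = -8/5.
For General C: with q = P(L), equating A's and B's payoffs gives 3q − 4 = −12q + 8 ⇒ q = 4/5.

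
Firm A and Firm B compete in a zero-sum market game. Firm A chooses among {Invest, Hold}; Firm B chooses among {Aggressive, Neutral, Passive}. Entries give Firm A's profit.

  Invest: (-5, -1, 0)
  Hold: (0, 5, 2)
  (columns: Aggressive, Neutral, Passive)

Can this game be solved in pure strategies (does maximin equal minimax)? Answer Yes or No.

Yes

Row minima: Invest → -5, Hold → 0; maximin = 0.
Column maxima: Aggressive → 0, Neutral → 5, Passive → 2; minimax = 0.
maximin = minimax = 0, so a saddle point exists.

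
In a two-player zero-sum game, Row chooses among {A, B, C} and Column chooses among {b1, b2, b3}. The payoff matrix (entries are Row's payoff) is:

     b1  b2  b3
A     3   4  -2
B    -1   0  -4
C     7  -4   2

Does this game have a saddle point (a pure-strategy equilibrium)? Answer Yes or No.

No

Row minima: A → -2, B → -4, C → -4; maximin = -2.
Column maxima: b1 → 7, b2 → 4, b3 → 2; minimax = 2.
-2 ≠ 2, so no pure-strategy equilibrium exists.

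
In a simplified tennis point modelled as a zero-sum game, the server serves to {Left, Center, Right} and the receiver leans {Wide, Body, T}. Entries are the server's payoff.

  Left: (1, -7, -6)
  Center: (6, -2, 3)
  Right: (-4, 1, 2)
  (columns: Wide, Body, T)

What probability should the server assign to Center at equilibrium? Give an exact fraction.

5/13

Row minima: Left → -7, Center → -2, Right → -4; maximin = -2.
Column maxima: Wide → 6, Body → 1, T → 3; minimax = 1.
-2 ≠ 1, so there is no saddle point; optimal play is mixed.
Left is strictly dominated by Center, so the server never plays it.
T is strictly dominated by Body (it gives the server strictly more in every row), so the receiver never plays it.
On the remaining 2×2 (Center, Right vs Wide, Body):
Let the server play Center with probability p. Expected payoff against Wide: 6p + (-4)(1−p) = 10p − 4; against Body: (-2)p + 1(1−p) = −3p + 1.
Setting these equal: 10p − 4 = −3p + 1 ⇒ 13p = 5 ⇒ p = 5/13, and the value is (10)·(5/13) − 4 = -2/13.
For the receiver: with q = P(Wide), equating Center's and Right's payoffs gives 8q − 2 = −5q + 1 ⇒ q = 3/13.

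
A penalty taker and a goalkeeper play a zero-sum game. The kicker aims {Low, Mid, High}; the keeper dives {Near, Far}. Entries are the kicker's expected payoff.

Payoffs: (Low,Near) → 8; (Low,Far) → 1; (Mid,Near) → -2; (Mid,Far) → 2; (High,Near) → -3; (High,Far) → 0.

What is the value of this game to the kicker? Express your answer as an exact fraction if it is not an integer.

18/11

Row minima: Low → 1, Mid → -2, High → -3; maximin = 1.
Column maxima: Near → 8, Far → 2; minimax = 2.
1 ≠ 2, so there is no saddle point; optimal play is mixed.
High is strictly dominated by Low, so the kicker never plays it.
On the remaining 2×2 (Low, Mid vs Near, Far):
Let the kicker play Low with probability p. Expected payoff against Near: 8p + (-2)(1−p) = 10p − 2; against Far: 1p + 2(1−p) = −p + 2.
Setting these equal: 10p − 2 = −p + 2 ⇒ 11p = 4 ⇒ p = 4/11, and the value is (10)·(4/11) − 2 = 18/11.
For the keeper: with q = P(Near), equating Low's and Mid's payoffs gives 7q + 1 = −4q + 2 ⇒ q = 1/11.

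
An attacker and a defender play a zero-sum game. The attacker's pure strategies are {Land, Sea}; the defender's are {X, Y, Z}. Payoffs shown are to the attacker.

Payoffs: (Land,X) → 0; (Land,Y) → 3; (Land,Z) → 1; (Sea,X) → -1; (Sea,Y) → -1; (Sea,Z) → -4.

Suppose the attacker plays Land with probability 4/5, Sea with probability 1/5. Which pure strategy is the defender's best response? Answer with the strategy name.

X

If the defender plays X, the attacker's expected payoff is (4/5)·0 + (1/5)·(-1) = -1/5.
If the defender plays Y, the attacker's expected payoff is (4/5)·3 + (1/5)·(-1) = 11/5.
If the defender plays Z, the attacker's expected payoff is (4/5)·1 + (1/5)·(-4) = 0.
The defender minimizes the attacker's payoff; the smallest is -1/5, so the best response is X.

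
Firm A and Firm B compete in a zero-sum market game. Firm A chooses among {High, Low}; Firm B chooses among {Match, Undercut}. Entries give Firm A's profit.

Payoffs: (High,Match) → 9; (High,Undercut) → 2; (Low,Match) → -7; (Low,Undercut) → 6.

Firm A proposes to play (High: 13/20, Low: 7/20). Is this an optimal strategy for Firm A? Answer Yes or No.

Against Match this mix gives (13/20)·9 + (7/20)·(-7) = 17/5.
Against Undercut this mix gives (13/20)·2 + (7/20)·6 = 17/5.
All of Firm B's active replies (Match, Undercut) yield 17/5, and no column does worse for Firm A. The mix makes Firm B indifferent and guarantees 17/5, so it is optimal.

Yes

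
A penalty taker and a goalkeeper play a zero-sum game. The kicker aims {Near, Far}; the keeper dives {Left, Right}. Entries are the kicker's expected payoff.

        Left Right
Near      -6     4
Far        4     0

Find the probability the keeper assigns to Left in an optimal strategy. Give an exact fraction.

Row minima: Near → -6, Far → 0; maximin = 0.
Column maxima: Left → 4, Right → 4; minimax = 4.
0 ≠ 4, so there is no saddle point; optimal play is mixed.
Let the kicker play Near with probability p. Expected payoff against Left: (-6)p + 4(1−p) = −10p + 4; against Right: 4p + 0(1−p) = 4p.
Setting these equal: −10p + 4 = 4p ⇒ −14p = -4 ⇒ p = 2/7, and the value is (-10)·(2/7) + 4 = 8/7.
For the keeper: with q = P(Left), equating Near's and Far's payoffs gives −10q + 4 = 4q ⇒ q = 2/7.

2/7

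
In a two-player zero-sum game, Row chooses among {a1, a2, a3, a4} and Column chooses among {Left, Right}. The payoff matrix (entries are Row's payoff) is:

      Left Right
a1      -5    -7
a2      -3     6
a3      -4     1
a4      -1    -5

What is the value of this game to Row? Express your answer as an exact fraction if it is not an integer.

Row minima: a1 → -7, a2 → -3, a3 → -4, a4 → -5; maximin = -3.
Column maxima: Left → -1, Right → 6; minimax = -1.
-3 ≠ -1, so there is no saddle point; optimal play is mixed.
a1 is strictly dominated by a2, so Row never plays it.
a3 is strictly dominated by a2, so Row never plays it.
On the remaining 2×2 (a2, a4 vs Left, Right):
Let Row play a2 with probability p. Expected payoff against Left: (-3)p + (-1)(1−p) = −2p − 1; against Right: 6p + (-5)(1−p) = 11p − 5.
Setting these equal: −2p − 1 = 11p − 5 ⇒ −13p = -4 ⇒ p = 4/13, and the value is (-2)·(4/13) − 1 = -21/13.
For Column: with q = P(Left), equating a2's and a4's payoffs gives −9q + 6 = 4q − 5 ⇒ q = 11/13.

-21/13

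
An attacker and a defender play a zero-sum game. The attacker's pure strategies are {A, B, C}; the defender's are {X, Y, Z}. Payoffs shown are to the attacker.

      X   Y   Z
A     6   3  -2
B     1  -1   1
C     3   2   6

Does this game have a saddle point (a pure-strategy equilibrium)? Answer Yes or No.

No

Row minima: A → -2, B → -1, C → 2; maximin = 2.
Column maxima: X → 6, Y → 3, Z → 6; minimax = 3.
2 ≠ 3, so no pure-strategy equilibrium exists.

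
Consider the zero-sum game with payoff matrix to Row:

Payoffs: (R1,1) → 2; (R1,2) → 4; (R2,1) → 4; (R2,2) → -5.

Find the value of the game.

Row minima: R1 → 2, R2 → -5; maximin = 2.
Column maxima: 1 → 4, 2 → 4; minimax = 4.
2 ≠ 4, so there is no saddle point; optimal play is mixed.
Let Row play R1 with probability p. Expected payoff against 1: 2p + 4(1−p) = −2p + 4; against 2: 4p + (-5)(1−p) = 9p − 5.
Setting these equal: −2p + 4 = 9p − 5 ⇒ −11p = -9 ⇒ p = 9/11, and the value is (-2)·(9/11) + 4 = 26/11.
For Column: with q = P(1), equating R1's and R2's payoffs gives −2q + 4 = 9q − 5 ⇒ q = 9/11.

26/11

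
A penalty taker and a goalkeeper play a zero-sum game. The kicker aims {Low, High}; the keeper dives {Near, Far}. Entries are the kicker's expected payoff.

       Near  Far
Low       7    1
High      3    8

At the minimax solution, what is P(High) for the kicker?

Row minima: Low → 1, High → 3; maximin = 3.
Column maxima: Near → 7, Far → 8; minimax = 7.
3 ≠ 7, so there is no saddle point; optimal play is mixed.
Let the kicker play Low with probability p. Expected payoff against Near: 7p + 3(1−p) = 4p + 3; against Far: 1p + 8(1−p) = −7p + 8.
Setting these equal: 4p + 3 = −7p + 8 ⇒ 11p = 5 ⇒ p = 5/11, and the value is (4)·(5/11) + 3 = 53/11.
For the keeper: with q = P(Near), equating Low's and High's payoffs gives 6q + 1 = −5q + 8 ⇒ q = 7/11.

6/11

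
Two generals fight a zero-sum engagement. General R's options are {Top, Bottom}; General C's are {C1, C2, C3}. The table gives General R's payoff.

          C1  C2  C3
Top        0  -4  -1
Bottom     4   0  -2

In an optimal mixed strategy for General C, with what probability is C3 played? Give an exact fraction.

4/5

Row minima: Top → -4, Bottom → -2; maximin = -2.
Column maxima: C1 → 4, C2 → 0, C3 → -1; minimax = -1.
-2 ≠ -1, so there is no saddle point; optimal play is mixed.
C1 is strictly dominated by C2 (it gives General R strictly more in every row), so General C never plays it.
On the remaining 2×2 (Top, Bottom vs C2, C3):
Let General R play Top with probability p. Expected payoff against C2: (-4)p + 0(1−p) = −4p; against C3: (-1)p + (-2)(1−p) = p − 2.
Setting these equal: −4p = p − 2 ⇒ −5p = -2 ⇒ p = 2/5, and the value is (-4)·(2/5) = -8/5.
For General C: with q = P(C2), equating Top's and Bottom's payoffs gives −3q − 1 = 2q − 2 ⇒ q = 1/5.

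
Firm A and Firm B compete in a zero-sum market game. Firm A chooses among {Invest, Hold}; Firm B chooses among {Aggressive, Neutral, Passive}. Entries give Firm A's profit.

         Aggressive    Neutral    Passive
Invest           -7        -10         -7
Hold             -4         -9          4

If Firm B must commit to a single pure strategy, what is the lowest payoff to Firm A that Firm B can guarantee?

Column maxima: Aggressive → -4, Neutral → -9, Passive → 4.
The smallest of these is -9.

-9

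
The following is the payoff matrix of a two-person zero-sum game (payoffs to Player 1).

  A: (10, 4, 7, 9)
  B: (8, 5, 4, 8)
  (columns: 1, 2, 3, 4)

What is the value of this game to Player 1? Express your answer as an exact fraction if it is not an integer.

19/4

Row minima: A → 4, B → 4; maximin = 4.
Column maxima: 1 → 10, 2 → 5, 3 → 7, 4 → 9; minimax = 5.
4 ≠ 5, so there is no saddle point; optimal play is mixed.
1 is strictly dominated by 2 (it gives Player 1 strictly more in every row), so Player 2 never plays it.
4 is strictly dominated by 2 (it gives Player 1 strictly more in every row), so Player 2 never plays it.
On the remaining 2×2 (A, B vs 2, 3):
Let Player 1 play A with probability p. Expected payoff against 2: 4p + 5(1−p) = −p + 5; against 3: 7p + 4(1−p) = 3p + 4.
Setting these equal: −p + 5 = 3p + 4 ⇒ −4p = -1 ⇒ p = 1/4, and the value is (-1)·(1/4) + 5 = 19/4.
For Player 2: with q = P(2), equating A's and B's payoffs gives −3q + 7 = q + 4 ⇒ q = 3/4.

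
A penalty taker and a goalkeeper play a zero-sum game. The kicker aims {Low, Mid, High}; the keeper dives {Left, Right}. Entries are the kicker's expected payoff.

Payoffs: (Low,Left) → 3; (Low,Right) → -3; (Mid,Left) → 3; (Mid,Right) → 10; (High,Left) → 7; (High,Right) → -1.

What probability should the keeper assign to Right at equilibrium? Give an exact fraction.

4/15

Row minima: Low → -3, Mid → 3, High → -1; maximin = 3.
Column maxima: Left → 7, Right → 10; minimax = 7.
3 ≠ 7, so there is no saddle point; optimal play is mixed.
Low is strictly dominated by High, so the kicker never plays it.
On the remaining 2×2 (Mid, High vs Left, Right):
Let the kicker play Mid with probability p. Expected payoff against Left: 3p + 7(1−p) = −4p + 7; against Right: 10p + (-1)(1−p) = 11p − 1.
Setting these equal: −4p + 7 = 11p − 1 ⇒ −15p = -8 ⇒ p = 8/15, and the value is (-4)·(8/15) + 7 = 73/15.
For the keeper: with q = P(Left), equating Mid's and High's payoffs gives −7q + 10 = 8q − 1 ⇒ q = 11/15.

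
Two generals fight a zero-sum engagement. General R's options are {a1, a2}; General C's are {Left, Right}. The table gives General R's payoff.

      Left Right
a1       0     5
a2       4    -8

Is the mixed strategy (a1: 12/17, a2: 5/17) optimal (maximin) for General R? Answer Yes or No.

Yes

Against Left this mix gives (12/17)·0 + (5/17)·4 = 20/17.
Against Right this mix gives (12/17)·5 + (5/17)·(-8) = 20/17.
All of General C's active replies (Left, Right) yield 20/17, and no column does worse for General R. The mix makes General C indifferent and guarantees 20/17, so it is optimal.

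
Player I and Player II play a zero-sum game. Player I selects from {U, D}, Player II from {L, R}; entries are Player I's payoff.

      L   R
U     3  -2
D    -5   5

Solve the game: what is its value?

Row minima: U → -2, D → -5; maximin = -2.
Column maxima: L → 3, R → 5; minimax = 3.
-2 ≠ 3, so there is no saddle point; optimal play is mixed.
Let Player I play U with probability p. Expected payoff against L: 3p + (-5)(1−p) = 8p − 5; against R: (-2)p + 5(1−p) = −7p + 5.
Setting these equal: 8p − 5 = −7p + 5 ⇒ 15p = 10 ⇒ p = 2/3, and the value is (8)·(2/3) − 5 = 1/3.
For Player II: with q = P(L), equating U's and D's payoffs gives 5q − 2 = −10q + 5 ⇒ q = 7/15.

1/3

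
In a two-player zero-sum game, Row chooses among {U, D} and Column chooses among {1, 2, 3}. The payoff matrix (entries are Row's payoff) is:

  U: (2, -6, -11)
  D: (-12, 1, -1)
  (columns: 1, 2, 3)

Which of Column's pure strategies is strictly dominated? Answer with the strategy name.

3 holds Row's payoff strictly below 2 in every row: -11 < -6, -1 < 1.
So 2 is strictly dominated for Column.

2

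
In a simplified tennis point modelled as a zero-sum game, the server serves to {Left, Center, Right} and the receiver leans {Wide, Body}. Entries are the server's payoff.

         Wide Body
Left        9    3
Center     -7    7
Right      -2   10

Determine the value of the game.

Row minima: Left → 3, Center → -7, Right → -2; maximin = 3.
Column maxima: Wide → 9, Body → 10; minimax = 9.
3 ≠ 9, so there is no saddle point; optimal play is mixed.
Center is strictly dominated by Right, so the server never plays it.
On the remaining 2×2 (Left, Right vs Wide, Body):
Let the server play Left with probability p. Expected payoff against Wide: 9p + (-2)(1−p) = 11p − 2; against Body: 3p + 10(1−p) = −7p + 10.
Setting these equal: 11p − 2 = −7p + 10 ⇒ 18p = 12 ⇒ p = 2/3, and the value is (11)·(2/3) − 2 = 16/3.
For the receiver: with q = P(Wide), equating Left's and Right's payoffs gives 6q + 3 = −12q + 10 ⇒ q = 7/18.

16/3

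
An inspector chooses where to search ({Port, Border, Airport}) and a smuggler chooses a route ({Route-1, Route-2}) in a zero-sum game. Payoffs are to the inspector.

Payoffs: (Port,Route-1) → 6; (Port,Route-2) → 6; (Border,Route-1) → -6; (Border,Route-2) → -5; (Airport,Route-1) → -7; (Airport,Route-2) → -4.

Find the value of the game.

Row minima: Port → 6, Border → -6, Airport → -7; maximin = 6.
Column maxima: Route-1 → 6, Route-2 → 6; minimax = 6.
Since maximin = minimax = 6, there is a saddle point and the value is 6.

6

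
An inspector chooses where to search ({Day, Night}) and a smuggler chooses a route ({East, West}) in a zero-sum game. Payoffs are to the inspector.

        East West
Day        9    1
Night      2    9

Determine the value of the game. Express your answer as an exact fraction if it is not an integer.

Row minima: Day → 1, Night → 2; maximin = 2.
Column maxima: East → 9, West → 9; minimax = 9.
2 ≠ 9, so there is no saddle point; optimal play is mixed.
Let the inspector play Day with probability p. Expected payoff against East: 9p + 2(1−p) = 7p + 2; against West: 1p + 9(1−p) = −8p + 9.
Setting these equal: 7p + 2 = −8p + 9 ⇒ 15p = 7 ⇒ p = 7/15, and the value is (7)·(7/15) + 2 = 79/15.
For the smuggler: with q = P(East), equating Day's and Night's payoffs gives 8q + 1 = −7q + 9 ⇒ q = 8/15.

79/15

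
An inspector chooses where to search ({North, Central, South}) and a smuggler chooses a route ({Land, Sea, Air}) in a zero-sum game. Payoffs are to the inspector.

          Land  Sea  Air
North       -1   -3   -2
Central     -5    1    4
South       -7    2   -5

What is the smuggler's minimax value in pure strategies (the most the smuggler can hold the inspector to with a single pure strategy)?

-1

Column maxima: Land → -1, Sea → 2, Air → 4.
The smallest of these is -1.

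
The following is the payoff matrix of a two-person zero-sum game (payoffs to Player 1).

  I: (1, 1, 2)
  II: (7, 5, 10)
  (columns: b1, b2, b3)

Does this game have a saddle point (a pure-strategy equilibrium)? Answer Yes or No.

Row minima: I → 1, II → 5; maximin = 5.
Column maxima: b1 → 7, b2 → 5, b3 → 10; minimax = 5.
maximin = minimax = 5, so a saddle point exists.

Yes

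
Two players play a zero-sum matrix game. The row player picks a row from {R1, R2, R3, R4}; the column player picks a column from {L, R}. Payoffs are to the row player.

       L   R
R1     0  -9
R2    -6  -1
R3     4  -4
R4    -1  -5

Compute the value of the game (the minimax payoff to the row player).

-28/13

Row minima: R1 → -9, R2 → -6, R3 → -4, R4 → -5; maximin = -4.
Column maxima: L → 4, R → -1; minimax = -1.
-4 ≠ -1, so there is no saddle point; optimal play is mixed.
R1 is strictly dominated by R3, so the row player never plays it.
R4 is strictly dominated by R3, so the row player never plays it.
On the remaining 2×2 (R2, R3 vs L, R):
Let the row player play R2 with probability p. Expected payoff against L: (-6)p + 4(1−p) = −10p + 4; against R: (-1)p + (-4)(1−p) = 3p − 4.
Setting these equal: −10p + 4 = 3p − 4 ⇒ −13p = -8 ⇒ p = 8/13, and the value is (-10)·(8/13) + 4 = -28/13.
For the column player: with q = P(L), equating R2's and R3's payoffs gives −5q − 1 = 8q − 4 ⇒ q = 3/13.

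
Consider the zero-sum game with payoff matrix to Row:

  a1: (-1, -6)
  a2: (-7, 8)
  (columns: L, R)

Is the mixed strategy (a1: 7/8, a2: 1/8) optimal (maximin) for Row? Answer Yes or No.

Against L this mix gives (7/8)·(-1) + (1/8)·(-7) = -7/4.
Against R this mix gives (7/8)·(-6) + (1/8)·8 = -17/4.
Column will play R, holding Row to -17/4. Shifting weight toward the row that does better against R would raise this floor (the equalizing mix achieves -5/2 against both R and L), so the proposed strategy is not optimal.

No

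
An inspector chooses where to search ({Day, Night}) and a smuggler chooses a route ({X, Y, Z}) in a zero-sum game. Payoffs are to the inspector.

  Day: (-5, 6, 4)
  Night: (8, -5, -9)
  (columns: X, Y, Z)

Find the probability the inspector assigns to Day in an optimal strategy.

Row minima: Day → -5, Night → -9; maximin = -5.
Column maxima: X → 8, Y → 6, Z → 4; minimax = 4.
-5 ≠ 4, so there is no saddle point; optimal play is mixed.
Y is strictly dominated by Z (it gives the inspector strictly more in every row), so the smuggler never plays it.
On the remaining 2×2 (Day, Night vs X, Z):
Let the inspector play Day with probability p. Expected payoff against X: (-5)p + 8(1−p) = −13p + 8; against Z: 4p + (-9)(1−p) = 13p − 9.
Setting these equal: −13p + 8 = 13p − 9 ⇒ −26p = -17 ⇒ p = 17/26, and the value is (-13)·(17/26) + 8 = -1/2.
For the smuggler: with q = P(X), equating Day's and Night's payoffs gives −9q + 4 = 17q − 9 ⇒ q = 1/2.

17/26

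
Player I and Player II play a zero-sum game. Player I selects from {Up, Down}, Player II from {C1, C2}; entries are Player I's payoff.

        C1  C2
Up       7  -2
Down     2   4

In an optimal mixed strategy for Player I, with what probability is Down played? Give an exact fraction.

9/11

Row minima: Up → -2, Down → 2; maximin = 2.
Column maxima: C1 → 7, C2 → 4; minimax = 4.
2 ≠ 4, so there is no saddle point; optimal play is mixed.
Let Player I play Up with probability p. Expected payoff against C1: 7p + 2(1−p) = 5p + 2; against C2: (-2)p + 4(1−p) = −6p + 4.
Setting these equal: 5p + 2 = −6p + 4 ⇒ 11p = 2 ⇒ p = 2/11, and the value is (5)·(2/11) + 2 = 32/11.
For Player II: with q = P(C1), equating Up's and Down's payoffs gives 9q − 2 = −2q + 4 ⇒ q = 6/11.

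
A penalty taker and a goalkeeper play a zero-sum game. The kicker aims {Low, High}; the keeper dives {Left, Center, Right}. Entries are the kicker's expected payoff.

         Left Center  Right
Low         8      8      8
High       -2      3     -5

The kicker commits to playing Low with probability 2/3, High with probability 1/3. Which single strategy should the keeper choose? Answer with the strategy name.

If the keeper plays Left, the kicker's expected payoff is (2/3)·8 + (1/3)·(-2) = 14/3.
If the keeper plays Center, the kicker's expected payoff is (2/3)·8 + (1/3)·3 = 19/3.
If the keeper plays Right, the kicker's expected payoff is (2/3)·8 + (1/3)·(-5) = 11/3.
The keeper minimizes the kicker's payoff; the smallest is 11/3, so the best response is Right.

Right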